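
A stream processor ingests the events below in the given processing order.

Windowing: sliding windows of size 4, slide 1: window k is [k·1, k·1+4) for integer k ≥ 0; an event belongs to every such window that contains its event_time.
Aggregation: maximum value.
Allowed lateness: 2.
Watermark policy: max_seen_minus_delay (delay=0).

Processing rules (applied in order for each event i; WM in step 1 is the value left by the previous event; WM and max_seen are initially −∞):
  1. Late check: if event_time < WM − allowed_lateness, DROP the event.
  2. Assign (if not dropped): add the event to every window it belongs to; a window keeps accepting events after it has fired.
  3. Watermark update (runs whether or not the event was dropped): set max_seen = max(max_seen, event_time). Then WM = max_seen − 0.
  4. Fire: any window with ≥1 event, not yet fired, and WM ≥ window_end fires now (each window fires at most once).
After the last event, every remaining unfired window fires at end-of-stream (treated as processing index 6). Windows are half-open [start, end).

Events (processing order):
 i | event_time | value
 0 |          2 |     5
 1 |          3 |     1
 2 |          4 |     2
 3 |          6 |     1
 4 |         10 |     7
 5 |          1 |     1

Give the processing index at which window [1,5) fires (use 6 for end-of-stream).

i=0 t=2 v=5: → [2,6),[1,5),[0,4); WM=2
i=1 t=3 v=1: → [3,7),[2,6),[1,5),[0,4); WM=3
i=2 t=4 v=2: → [4,8),[3,7),[2,6),[1,5); WM=4; [0,4) fires=5
i=3 t=6 v=1: → [6,10),[5,9),[4,8),[3,7); WM=6; [1,5) fires=5 [2,6) fires=5
i=4 t=10 v=7: → [10,14),[9,13),[8,12),[7,11); WM=10; [3,7) fires=2 [4,8) fires=2 [5,9) fires=1 [6,10) fires=1
i=5 t=1 v=1: DROP (t<10-2); WM=10

3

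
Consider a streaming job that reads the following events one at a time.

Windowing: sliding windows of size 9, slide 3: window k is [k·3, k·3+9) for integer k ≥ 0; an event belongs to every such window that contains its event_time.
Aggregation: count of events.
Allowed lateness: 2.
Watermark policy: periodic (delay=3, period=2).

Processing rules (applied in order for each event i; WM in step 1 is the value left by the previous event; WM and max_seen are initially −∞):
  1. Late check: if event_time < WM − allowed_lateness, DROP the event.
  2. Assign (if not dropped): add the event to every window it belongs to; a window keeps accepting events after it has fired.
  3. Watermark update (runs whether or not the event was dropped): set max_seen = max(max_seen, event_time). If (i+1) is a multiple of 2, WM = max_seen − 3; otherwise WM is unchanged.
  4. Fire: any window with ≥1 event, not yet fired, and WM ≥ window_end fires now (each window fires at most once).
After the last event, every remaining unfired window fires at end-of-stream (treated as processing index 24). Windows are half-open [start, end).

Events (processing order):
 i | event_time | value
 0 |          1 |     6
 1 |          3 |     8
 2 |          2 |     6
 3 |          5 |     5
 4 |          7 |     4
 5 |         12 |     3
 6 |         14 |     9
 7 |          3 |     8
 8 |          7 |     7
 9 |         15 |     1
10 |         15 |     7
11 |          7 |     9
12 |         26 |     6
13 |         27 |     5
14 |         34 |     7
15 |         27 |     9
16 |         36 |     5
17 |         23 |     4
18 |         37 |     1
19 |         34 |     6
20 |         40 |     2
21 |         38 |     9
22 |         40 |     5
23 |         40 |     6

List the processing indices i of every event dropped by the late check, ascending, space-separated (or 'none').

7 8 11 17

i=0 t=1 v=6: → [0,9); WM=−∞
i=1 t=3 v=8: → [3,12),[0,9); WM=0
i=2 t=2 v=6: → [0,9); WM=0
i=3 t=5 v=5: → [3,12),[0,9); WM=2
i=4 t=7 v=4: → [6,15),[3,12),[0,9); WM=2
i=5 t=12 v=3: → [12,21),[9,18),[6,15); WM=9; [0,9) fires=5
i=6 t=14 v=9: → [12,21),[9,18),[6,15); WM=9
i=7 t=3 v=8: DROP (t<9-2); WM=11
i=8 t=7 v=7: DROP (t<11-2); WM=11
i=9 t=15 v=1: → [15,24),[12,21),[9,18); WM=12; [3,12) fires=3
i=10 t=15 v=7: → [15,24),[12,21),[9,18); WM=12
i=11 t=7 v=9: DROP (t<12-2); WM=12
i=12 t=26 v=6: → [24,33),[21,30),[18,27); WM=12
i=13 t=27 v=5: → [27,36),[24,33),[21,30); WM=24; [6,15) fires=3 [9,18) fires=4 [12,21) fires=4 [15,24) fires=2
i=14 t=34 v=7: → [33,42),[30,39),[27,36); WM=24
i=15 t=27 v=9: → [27,36),[24,33),[21,30); WM=31; [18,27) fires=1 [21,30) fires=3
i=16 t=36 v=5: → [36,45),[33,42),[30,39); WM=31
i=17 t=23 v=4: DROP (t<31-2); WM=33; [24,33) fires=3
i=18 t=37 v=1: → [36,45),[33,42),[30,39); WM=33
i=19 t=34 v=6: → [33,42),[30,39),[27,36); WM=34
i=20 t=40 v=2: → [39,48),[36,45),[33,42); WM=34
i=21 t=38 v=9: → [36,45),[33,42),[30,39); WM=37; [27,36) fires=4
i=22 t=40 v=5: → [39,48),[36,45),[33,42); WM=37
i=23 t=40 v=6: → [39,48),[36,45),[33,42); WM=37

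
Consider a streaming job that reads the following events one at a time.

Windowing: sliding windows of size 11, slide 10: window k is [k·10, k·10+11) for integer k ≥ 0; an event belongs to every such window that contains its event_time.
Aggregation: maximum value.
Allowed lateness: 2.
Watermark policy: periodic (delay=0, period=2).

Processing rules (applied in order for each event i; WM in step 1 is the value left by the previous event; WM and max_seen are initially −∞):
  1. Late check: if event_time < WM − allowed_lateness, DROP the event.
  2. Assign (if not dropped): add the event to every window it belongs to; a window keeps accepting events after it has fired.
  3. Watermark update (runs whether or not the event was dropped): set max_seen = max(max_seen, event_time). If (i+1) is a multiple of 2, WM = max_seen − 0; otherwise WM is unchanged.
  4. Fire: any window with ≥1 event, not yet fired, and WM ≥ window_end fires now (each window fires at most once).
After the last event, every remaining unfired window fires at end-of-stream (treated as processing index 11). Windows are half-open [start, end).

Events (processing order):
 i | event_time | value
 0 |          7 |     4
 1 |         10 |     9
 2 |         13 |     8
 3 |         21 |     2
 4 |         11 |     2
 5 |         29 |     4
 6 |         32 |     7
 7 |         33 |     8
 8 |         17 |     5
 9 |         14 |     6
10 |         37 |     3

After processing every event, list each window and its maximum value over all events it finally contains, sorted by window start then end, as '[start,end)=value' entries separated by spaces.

i=0 t=7 v=4: → [0,11); WM=−∞
i=1 t=10 v=9: → [10,21),[0,11); WM=10
i=2 t=13 v=8: → [10,21); WM=10
i=3 t=21 v=2: → [20,31); WM=21; [0,11) fires=9 [10,21) fires=9
i=4 t=11 v=2: DROP (t<21-2); WM=21
i=5 t=29 v=4: → [20,31); WM=29
i=6 t=32 v=7: → [30,41); WM=29
i=7 t=33 v=8: → [30,41); WM=33; [20,31) fires=4
i=8 t=17 v=5: DROP (t<33-2); WM=33
i=9 t=14 v=6: DROP (t<33-2); WM=33
i=10 t=37 v=3: → [30,41); WM=33

[0,11)=9 [10,21)=9 [20,31)=4 [30,41)=8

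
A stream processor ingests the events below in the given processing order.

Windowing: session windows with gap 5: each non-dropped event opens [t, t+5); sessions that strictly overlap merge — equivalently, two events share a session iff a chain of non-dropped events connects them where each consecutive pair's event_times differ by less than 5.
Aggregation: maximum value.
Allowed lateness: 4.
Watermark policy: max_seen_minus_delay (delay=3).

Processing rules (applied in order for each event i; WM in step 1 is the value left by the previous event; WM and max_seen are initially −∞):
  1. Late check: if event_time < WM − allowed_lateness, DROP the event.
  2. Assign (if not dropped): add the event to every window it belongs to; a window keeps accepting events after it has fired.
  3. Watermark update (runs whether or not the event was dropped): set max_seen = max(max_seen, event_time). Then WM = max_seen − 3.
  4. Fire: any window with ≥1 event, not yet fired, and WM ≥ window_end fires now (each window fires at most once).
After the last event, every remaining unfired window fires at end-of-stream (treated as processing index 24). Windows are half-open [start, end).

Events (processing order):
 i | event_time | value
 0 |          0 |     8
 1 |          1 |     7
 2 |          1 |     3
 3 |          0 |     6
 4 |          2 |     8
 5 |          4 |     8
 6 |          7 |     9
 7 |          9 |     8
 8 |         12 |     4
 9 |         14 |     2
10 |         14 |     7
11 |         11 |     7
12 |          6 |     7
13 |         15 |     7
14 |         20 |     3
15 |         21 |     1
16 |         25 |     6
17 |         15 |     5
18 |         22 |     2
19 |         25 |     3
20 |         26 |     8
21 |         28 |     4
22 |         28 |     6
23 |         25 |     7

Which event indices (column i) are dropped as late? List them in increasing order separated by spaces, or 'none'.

12 17

i=0 t=0 v=8: → [0,5); WM=-3
i=1 t=1 v=7: → [0,6); WM=-2
i=2 t=1 v=3: → [0,6); WM=-2
i=3 t=0 v=6: → [0,6); WM=-2
i=4 t=2 v=8: → [0,7); WM=-1
i=5 t=4 v=8: → [0,9); WM=1
i=6 t=7 v=9: → [0,12); WM=4
i=7 t=9 v=8: → [0,14); WM=6
i=8 t=12 v=4: → [0,17); WM=9
i=9 t=14 v=2: → [0,19); WM=11
i=10 t=14 v=7: → [0,19); WM=11
i=11 t=11 v=7: → [0,19); WM=11
i=12 t=6 v=7: DROP (t<11-4); WM=11
i=13 t=15 v=7: → [0,20); WM=12
i=14 t=20 v=3: → [20,25); WM=17
i=15 t=21 v=1: → [20,26); WM=18
i=16 t=25 v=6: → [20,30); WM=22
i=17 t=15 v=5: DROP (t<22-4); WM=22
i=18 t=22 v=2: → [20,30); WM=22
i=19 t=25 v=3: → [20,30); WM=22
i=20 t=26 v=8: → [20,31); WM=23
i=21 t=28 v=4: → [20,33); WM=25
i=22 t=28 v=6: → [20,33); WM=25
i=23 t=25 v=7: → [20,33); WM=25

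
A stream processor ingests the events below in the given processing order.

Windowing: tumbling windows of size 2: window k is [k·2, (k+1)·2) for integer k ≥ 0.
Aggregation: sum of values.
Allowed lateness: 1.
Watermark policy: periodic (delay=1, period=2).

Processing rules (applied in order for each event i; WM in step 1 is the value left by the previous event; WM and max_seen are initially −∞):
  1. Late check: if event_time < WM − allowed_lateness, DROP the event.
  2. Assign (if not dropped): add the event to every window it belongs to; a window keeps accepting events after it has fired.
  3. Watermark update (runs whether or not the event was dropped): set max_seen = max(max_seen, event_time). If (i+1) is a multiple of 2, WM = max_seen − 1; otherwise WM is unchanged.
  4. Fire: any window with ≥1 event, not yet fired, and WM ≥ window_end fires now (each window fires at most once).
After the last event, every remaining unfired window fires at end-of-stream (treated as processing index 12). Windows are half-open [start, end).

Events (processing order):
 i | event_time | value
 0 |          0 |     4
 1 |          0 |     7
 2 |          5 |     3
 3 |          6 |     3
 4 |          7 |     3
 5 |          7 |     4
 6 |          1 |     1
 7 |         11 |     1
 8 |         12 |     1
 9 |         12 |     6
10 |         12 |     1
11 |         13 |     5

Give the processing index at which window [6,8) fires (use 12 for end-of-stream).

i=0 t=0 v=4: → [0,2); WM=−∞
i=1 t=0 v=7: → [0,2); WM=-1
i=2 t=5 v=3: → [4,6); WM=-1
i=3 t=6 v=3: → [6,8); WM=5; [0,2) fires=11
i=4 t=7 v=3: → [6,8); WM=5
i=5 t=7 v=4: → [6,8); WM=6; [4,6) fires=3
i=6 t=1 v=1: DROP (t<6-1); WM=6
i=7 t=11 v=1: → [10,12); WM=10; [6,8) fires=10
i=8 t=12 v=1: → [12,14); WM=10
i=9 t=12 v=6: → [12,14); WM=11
i=10 t=12 v=1: → [12,14); WM=11
i=11 t=13 v=5: → [12,14); WM=12; [10,12) fires=1

7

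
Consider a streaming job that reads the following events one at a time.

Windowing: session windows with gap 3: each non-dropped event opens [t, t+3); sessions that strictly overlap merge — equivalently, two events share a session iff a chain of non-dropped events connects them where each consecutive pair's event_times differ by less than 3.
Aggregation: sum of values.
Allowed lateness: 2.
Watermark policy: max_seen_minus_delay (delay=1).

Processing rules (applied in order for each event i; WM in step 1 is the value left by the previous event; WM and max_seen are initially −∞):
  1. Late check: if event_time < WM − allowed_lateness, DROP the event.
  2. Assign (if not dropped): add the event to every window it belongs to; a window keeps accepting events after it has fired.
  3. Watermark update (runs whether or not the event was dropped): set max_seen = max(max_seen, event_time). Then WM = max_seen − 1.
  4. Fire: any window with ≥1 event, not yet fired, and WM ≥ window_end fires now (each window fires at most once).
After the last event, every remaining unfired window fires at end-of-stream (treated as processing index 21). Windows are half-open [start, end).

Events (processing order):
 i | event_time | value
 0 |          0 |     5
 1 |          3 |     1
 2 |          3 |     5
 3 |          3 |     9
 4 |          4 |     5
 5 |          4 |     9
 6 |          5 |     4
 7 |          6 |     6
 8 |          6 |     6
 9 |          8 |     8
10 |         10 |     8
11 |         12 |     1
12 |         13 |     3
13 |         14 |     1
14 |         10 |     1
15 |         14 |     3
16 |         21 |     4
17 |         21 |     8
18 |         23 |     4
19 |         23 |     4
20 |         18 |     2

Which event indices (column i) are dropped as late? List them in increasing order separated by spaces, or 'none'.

i=0 t=0 v=5: → [0,3); WM=-1
i=1 t=3 v=1: → [3,6); WM=2
i=2 t=3 v=5: → [3,6); WM=2
i=3 t=3 v=9: → [3,6); WM=2
i=4 t=4 v=5: → [3,7); WM=3
i=5 t=4 v=9: → [3,7); WM=3
i=6 t=5 v=4: → [3,8); WM=4
i=7 t=6 v=6: → [3,9); WM=5
i=8 t=6 v=6: → [3,9); WM=5
i=9 t=8 v=8: → [3,11); WM=7
i=10 t=10 v=8: → [3,13); WM=9
i=11 t=12 v=1: → [3,15); WM=11
i=12 t=13 v=3: → [3,16); WM=12
i=13 t=14 v=1: → [3,17); WM=13
i=14 t=10 v=1: DROP (t<13-2); WM=13
i=15 t=14 v=3: → [3,17); WM=13
i=16 t=21 v=4: → [21,24); WM=20
i=17 t=21 v=8: → [21,24); WM=20
i=18 t=23 v=4: → [21,26); WM=22
i=19 t=23 v=4: → [21,26); WM=22
i=20 t=18 v=2: DROP (t<22-2); WM=22

14 20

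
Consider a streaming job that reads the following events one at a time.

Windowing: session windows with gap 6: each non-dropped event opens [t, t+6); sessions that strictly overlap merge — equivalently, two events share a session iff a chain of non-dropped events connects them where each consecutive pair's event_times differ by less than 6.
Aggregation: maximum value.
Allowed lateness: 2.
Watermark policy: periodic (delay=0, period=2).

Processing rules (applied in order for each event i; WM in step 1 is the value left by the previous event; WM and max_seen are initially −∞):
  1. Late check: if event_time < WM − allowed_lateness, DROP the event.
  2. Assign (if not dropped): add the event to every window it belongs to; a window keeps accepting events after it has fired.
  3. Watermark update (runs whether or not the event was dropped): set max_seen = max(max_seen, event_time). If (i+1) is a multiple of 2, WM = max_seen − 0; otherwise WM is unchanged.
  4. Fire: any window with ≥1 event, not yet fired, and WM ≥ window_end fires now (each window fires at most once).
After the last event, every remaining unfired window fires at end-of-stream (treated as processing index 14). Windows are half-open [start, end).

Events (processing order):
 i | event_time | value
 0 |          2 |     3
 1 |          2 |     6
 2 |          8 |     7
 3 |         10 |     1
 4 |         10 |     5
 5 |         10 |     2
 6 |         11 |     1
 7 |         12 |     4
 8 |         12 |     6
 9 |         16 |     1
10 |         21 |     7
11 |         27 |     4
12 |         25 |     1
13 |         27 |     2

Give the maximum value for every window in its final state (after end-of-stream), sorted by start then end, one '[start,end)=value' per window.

i=0 t=2 v=3: → [2,8); WM=−∞
i=1 t=2 v=6: → [2,8); WM=2
i=2 t=8 v=7: → [8,14); WM=2
i=3 t=10 v=1: → [8,16); WM=10
i=4 t=10 v=5: → [8,16); WM=10
i=5 t=10 v=2: → [8,16); WM=10
i=6 t=11 v=1: → [8,17); WM=10
i=7 t=12 v=4: → [8,18); WM=12
i=8 t=12 v=6: → [8,18); WM=12
i=9 t=16 v=1: → [8,22); WM=16
i=10 t=21 v=7: → [8,27); WM=16
i=11 t=27 v=4: → [27,33); WM=27
i=12 t=25 v=1: → [8,33); WM=27
i=13 t=27 v=2: → [8,33); WM=27

[2,8)=6 [8,33)=7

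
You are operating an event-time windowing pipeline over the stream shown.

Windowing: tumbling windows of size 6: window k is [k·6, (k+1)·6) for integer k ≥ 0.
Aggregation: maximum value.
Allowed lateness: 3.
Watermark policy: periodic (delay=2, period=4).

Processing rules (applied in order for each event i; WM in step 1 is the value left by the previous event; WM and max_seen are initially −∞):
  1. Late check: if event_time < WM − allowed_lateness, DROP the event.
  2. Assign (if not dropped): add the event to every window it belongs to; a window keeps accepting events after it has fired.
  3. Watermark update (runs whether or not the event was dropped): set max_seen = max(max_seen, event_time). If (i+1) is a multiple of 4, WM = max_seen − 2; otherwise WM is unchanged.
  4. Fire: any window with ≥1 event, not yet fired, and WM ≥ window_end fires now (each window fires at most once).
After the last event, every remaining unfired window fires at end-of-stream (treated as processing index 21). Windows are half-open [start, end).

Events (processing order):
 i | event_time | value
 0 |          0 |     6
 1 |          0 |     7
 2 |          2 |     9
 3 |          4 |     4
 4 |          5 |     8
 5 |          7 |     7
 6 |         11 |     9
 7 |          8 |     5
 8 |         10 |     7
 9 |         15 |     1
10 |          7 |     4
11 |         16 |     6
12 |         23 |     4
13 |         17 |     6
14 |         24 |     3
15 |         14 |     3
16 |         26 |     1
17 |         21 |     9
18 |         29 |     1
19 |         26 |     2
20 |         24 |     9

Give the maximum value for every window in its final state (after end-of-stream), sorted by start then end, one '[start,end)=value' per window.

i=0 t=0 v=6: → [0,6); WM=−∞
i=1 t=0 v=7: → [0,6); WM=−∞
i=2 t=2 v=9: → [0,6); WM=−∞
i=3 t=4 v=4: → [0,6); WM=2
i=4 t=5 v=8: → [0,6); WM=2
i=5 t=7 v=7: → [6,12); WM=2
i=6 t=11 v=9: → [6,12); WM=2
i=7 t=8 v=5: → [6,12); WM=9; [0,6) fires=9
i=8 t=10 v=7: → [6,12); WM=9
i=9 t=15 v=1: → [12,18); WM=9
i=10 t=7 v=4: → [6,12); WM=9
i=11 t=16 v=6: → [12,18); WM=14; [6,12) fires=9
i=12 t=23 v=4: → [18,24); WM=14
i=13 t=17 v=6: → [12,18); WM=14
i=14 t=24 v=3: → [24,30); WM=14
i=15 t=14 v=3: → [12,18); WM=22; [12,18) fires=6
i=16 t=26 v=1: → [24,30); WM=22
i=17 t=21 v=9: → [18,24); WM=22
i=18 t=29 v=1: → [24,30); WM=22
i=19 t=26 v=2: → [24,30); WM=27; [18,24) fires=9
i=20 t=24 v=9: → [24,30); WM=27

[0,6)=9 [6,12)=9 [12,18)=6 [18,24)=9 [24,30)=9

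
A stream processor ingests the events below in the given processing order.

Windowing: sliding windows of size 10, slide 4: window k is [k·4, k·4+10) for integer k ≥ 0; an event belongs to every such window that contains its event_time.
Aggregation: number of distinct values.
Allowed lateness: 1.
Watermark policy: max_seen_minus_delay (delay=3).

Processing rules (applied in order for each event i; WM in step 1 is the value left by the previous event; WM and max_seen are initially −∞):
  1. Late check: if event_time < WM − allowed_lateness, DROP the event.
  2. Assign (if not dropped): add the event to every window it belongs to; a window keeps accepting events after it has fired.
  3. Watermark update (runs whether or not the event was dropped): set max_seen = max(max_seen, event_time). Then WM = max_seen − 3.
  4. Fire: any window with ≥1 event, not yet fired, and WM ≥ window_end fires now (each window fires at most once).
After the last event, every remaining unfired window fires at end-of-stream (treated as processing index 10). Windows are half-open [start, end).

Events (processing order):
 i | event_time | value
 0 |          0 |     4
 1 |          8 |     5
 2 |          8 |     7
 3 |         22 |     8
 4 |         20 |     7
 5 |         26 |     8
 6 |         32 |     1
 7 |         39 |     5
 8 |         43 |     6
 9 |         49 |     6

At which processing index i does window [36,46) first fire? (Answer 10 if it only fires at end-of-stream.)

9

i=0 t=0 v=4: → [0,10); WM=-3
i=1 t=8 v=5: → [8,18),[4,14),[0,10); WM=5
i=2 t=8 v=7: → [8,18),[4,14),[0,10); WM=5
i=3 t=22 v=8: → [20,30),[16,26); WM=19; [0,10) fires=3 [4,14) fires=2 [8,18) fires=2
i=4 t=20 v=7: → [20,30),[16,26),[12,22); WM=19
i=5 t=26 v=8: → [24,34),[20,30); WM=23; [12,22) fires=1
i=6 t=32 v=1: → [32,42),[28,38),[24,34); WM=29; [16,26) fires=2
i=7 t=39 v=5: → [36,46),[32,42); WM=36; [20,30) fires=2 [24,34) fires=2
i=8 t=43 v=6: → [40,50),[36,46); WM=40; [28,38) fires=1
i=9 t=49 v=6: → [48,58),[44,54),[40,50); WM=46; [32,42) fires=2 [36,46) fires=2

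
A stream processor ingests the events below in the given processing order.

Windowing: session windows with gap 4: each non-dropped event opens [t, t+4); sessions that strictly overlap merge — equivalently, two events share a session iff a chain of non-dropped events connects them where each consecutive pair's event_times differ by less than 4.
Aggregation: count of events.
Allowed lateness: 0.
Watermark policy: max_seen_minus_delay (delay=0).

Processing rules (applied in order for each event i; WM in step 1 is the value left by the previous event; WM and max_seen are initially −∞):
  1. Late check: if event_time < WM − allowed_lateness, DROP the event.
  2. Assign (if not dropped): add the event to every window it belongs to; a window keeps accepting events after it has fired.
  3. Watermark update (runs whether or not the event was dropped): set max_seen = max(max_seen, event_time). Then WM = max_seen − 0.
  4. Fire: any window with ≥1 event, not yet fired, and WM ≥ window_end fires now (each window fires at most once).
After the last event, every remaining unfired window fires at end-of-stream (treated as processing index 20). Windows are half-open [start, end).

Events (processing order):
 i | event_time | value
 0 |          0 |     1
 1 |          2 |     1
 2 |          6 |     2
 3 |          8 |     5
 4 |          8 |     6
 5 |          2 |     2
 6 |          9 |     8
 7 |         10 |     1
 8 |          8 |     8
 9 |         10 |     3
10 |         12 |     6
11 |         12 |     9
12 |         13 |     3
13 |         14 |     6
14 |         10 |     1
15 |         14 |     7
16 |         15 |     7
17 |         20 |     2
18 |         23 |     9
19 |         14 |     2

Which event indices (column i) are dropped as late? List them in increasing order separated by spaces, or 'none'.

5 8 14 19

i=0 t=0 v=1: → [0,4); WM=0
i=1 t=2 v=1: → [0,6); WM=2
i=2 t=6 v=2: → [6,10); WM=6
i=3 t=8 v=5: → [6,12); WM=8
i=4 t=8 v=6: → [6,12); WM=8
i=5 t=2 v=2: DROP (t<8-0); WM=8
i=6 t=9 v=8: → [6,13); WM=9
i=7 t=10 v=1: → [6,14); WM=10
i=8 t=8 v=8: DROP (t<10-0); WM=10
i=9 t=10 v=3: → [6,14); WM=10
i=10 t=12 v=6: → [6,16); WM=12
i=11 t=12 v=9: → [6,16); WM=12
i=12 t=13 v=3: → [6,17); WM=13
i=13 t=14 v=6: → [6,18); WM=14
i=14 t=10 v=1: DROP (t<14-0); WM=14
i=15 t=14 v=7: → [6,18); WM=14
i=16 t=15 v=7: → [6,19); WM=15
i=17 t=20 v=2: → [20,24); WM=20
i=18 t=23 v=9: → [20,27); WM=23
i=19 t=14 v=2: DROP (t<23-0); WM=23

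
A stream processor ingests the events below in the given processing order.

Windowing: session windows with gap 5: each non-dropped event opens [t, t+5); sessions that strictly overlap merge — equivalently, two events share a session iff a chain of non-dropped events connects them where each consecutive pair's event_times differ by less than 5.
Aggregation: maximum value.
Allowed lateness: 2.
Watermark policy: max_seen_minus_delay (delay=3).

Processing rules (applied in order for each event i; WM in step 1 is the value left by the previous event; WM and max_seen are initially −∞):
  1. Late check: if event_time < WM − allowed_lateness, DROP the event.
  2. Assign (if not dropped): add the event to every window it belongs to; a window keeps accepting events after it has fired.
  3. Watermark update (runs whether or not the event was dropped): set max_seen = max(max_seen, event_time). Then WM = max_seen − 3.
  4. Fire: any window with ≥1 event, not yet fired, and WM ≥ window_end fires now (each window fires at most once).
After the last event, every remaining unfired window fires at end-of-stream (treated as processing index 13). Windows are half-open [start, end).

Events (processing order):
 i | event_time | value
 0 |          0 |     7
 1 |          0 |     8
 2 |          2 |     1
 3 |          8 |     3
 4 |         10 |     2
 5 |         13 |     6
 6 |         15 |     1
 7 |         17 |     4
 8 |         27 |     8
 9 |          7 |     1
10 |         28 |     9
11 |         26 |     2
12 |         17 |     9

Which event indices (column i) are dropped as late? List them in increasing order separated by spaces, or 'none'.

9 12

i=0 t=0 v=7: → [0,5); WM=-3
i=1 t=0 v=8: → [0,5); WM=-3
i=2 t=2 v=1: → [0,7); WM=-1
i=3 t=8 v=3: → [8,13); WM=5
i=4 t=10 v=2: → [8,15); WM=7
i=5 t=13 v=6: → [8,18); WM=10
i=6 t=15 v=1: → [8,20); WM=12
i=7 t=17 v=4: → [8,22); WM=14
i=8 t=27 v=8: → [27,32); WM=24
i=9 t=7 v=1: DROP (t<24-2); WM=24
i=10 t=28 v=9: → [27,33); WM=25
i=11 t=26 v=2: → [26,33); WM=25
i=12 t=17 v=9: DROP (t<25-2); WM=25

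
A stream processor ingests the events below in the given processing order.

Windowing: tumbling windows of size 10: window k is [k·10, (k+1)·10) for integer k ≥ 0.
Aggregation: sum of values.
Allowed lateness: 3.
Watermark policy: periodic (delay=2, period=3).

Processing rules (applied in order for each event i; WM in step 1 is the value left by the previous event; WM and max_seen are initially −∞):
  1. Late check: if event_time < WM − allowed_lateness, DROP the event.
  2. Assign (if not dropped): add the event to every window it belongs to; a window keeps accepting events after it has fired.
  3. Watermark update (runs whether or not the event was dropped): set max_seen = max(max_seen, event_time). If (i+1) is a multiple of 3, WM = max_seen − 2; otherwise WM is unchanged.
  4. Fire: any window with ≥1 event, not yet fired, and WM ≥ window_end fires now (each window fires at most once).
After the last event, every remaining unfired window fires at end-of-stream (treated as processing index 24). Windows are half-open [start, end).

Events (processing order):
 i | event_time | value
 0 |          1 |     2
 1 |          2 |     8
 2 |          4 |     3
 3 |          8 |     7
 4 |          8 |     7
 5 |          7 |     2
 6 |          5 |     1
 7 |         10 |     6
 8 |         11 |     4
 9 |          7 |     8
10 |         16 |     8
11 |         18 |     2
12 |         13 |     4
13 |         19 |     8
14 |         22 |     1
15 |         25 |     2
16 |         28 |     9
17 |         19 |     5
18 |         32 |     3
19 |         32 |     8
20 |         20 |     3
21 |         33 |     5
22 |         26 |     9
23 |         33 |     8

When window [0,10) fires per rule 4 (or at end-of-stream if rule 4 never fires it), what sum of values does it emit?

i=0 t=1 v=2: → [0,10); WM=−∞
i=1 t=2 v=8: → [0,10); WM=−∞
i=2 t=4 v=3: → [0,10); WM=2
i=3 t=8 v=7: → [0,10); WM=2
i=4 t=8 v=7: → [0,10); WM=2
i=5 t=7 v=2: → [0,10); WM=6
i=6 t=5 v=1: → [0,10); WM=6
i=7 t=10 v=6: → [10,20); WM=6
i=8 t=11 v=4: → [10,20); WM=9
i=9 t=7 v=8: → [0,10); WM=9
i=10 t=16 v=8: → [10,20); WM=9
i=11 t=18 v=2: → [10,20); WM=16; [0,10) fires=38
i=12 t=13 v=4: → [10,20); WM=16
i=13 t=19 v=8: → [10,20); WM=16
i=14 t=22 v=1: → [20,30); WM=20; [10,20) fires=32
i=15 t=25 v=2: → [20,30); WM=20
i=16 t=28 v=9: → [20,30); WM=20
i=17 t=19 v=5: → [10,20); WM=26
i=18 t=32 v=3: → [30,40); WM=26
i=19 t=32 v=8: → [30,40); WM=26
i=20 t=20 v=3: DROP (t<26-3); WM=30; [20,30) fires=12
i=21 t=33 v=5: → [30,40); WM=30
i=22 t=26 v=9: DROP (t<30-3); WM=30
i=23 t=33 v=8: → [30,40); WM=31

38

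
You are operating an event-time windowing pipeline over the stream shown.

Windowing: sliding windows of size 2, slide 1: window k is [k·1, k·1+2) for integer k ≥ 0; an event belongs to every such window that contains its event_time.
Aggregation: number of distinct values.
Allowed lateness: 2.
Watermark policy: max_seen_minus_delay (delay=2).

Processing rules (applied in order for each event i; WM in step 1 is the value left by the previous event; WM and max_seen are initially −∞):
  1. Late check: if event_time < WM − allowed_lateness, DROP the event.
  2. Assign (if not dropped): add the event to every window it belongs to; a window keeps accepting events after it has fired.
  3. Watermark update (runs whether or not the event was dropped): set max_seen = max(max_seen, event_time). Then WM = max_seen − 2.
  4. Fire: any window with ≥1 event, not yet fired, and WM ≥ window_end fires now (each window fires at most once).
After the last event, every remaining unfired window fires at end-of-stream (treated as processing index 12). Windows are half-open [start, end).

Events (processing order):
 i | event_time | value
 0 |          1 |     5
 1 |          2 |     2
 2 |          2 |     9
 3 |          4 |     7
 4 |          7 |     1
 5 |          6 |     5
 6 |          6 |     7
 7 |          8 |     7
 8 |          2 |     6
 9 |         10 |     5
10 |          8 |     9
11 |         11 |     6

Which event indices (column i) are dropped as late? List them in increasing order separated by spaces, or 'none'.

8

i=0 t=1 v=5: → [1,3),[0,2); WM=-1
i=1 t=2 v=2: → [2,4),[1,3); WM=0
i=2 t=2 v=9: → [2,4),[1,3); WM=0
i=3 t=4 v=7: → [4,6),[3,5); WM=2; [0,2) fires=1
i=4 t=7 v=1: → [7,9),[6,8); WM=5; [1,3) fires=3 [2,4) fires=2 [3,5) fires=1
i=5 t=6 v=5: → [6,8),[5,7); WM=5
i=6 t=6 v=7: → [6,8),[5,7); WM=5
i=7 t=8 v=7: → [8,10),[7,9); WM=6; [4,6) fires=1
i=8 t=2 v=6: DROP (t<6-2); WM=6
i=9 t=10 v=5: → [10,12),[9,11); WM=8; [5,7) fires=2 [6,8) fires=3
i=10 t=8 v=9: → [8,10),[7,9); WM=8
i=11 t=11 v=6: → [11,13),[10,12); WM=9; [7,9) fires=3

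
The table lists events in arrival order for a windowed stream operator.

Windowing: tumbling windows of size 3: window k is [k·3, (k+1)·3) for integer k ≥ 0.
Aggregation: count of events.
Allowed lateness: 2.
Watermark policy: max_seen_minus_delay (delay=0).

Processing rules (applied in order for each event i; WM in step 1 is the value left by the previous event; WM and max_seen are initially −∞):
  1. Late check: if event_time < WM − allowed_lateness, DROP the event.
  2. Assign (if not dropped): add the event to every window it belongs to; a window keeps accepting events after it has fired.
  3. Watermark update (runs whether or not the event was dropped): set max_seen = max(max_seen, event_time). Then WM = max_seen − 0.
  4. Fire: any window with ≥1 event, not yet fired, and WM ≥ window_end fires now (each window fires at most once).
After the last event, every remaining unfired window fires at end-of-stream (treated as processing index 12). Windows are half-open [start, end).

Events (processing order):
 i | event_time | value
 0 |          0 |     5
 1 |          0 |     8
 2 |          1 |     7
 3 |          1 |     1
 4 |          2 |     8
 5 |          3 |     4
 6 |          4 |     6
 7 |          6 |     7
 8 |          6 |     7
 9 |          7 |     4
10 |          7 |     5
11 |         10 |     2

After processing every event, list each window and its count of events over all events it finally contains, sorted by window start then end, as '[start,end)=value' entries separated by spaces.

[0,3)=5 [3,6)=2 [6,9)=4 [9,12)=1

i=0 t=0 v=5: → [0,3); WM=0
i=1 t=0 v=8: → [0,3); WM=0
i=2 t=1 v=7: → [0,3); WM=1
i=3 t=1 v=1: → [0,3); WM=1
i=4 t=2 v=8: → [0,3); WM=2
i=5 t=3 v=4: → [3,6); WM=3; [0,3) fires=5
i=6 t=4 v=6: → [3,6); WM=4
i=7 t=6 v=7: → [6,9); WM=6; [3,6) fires=2
i=8 t=6 v=7: → [6,9); WM=6
i=9 t=7 v=4: → [6,9); WM=7
i=10 t=7 v=5: → [6,9); WM=7
i=11 t=10 v=2: → [9,12); WM=10; [6,9) fires=4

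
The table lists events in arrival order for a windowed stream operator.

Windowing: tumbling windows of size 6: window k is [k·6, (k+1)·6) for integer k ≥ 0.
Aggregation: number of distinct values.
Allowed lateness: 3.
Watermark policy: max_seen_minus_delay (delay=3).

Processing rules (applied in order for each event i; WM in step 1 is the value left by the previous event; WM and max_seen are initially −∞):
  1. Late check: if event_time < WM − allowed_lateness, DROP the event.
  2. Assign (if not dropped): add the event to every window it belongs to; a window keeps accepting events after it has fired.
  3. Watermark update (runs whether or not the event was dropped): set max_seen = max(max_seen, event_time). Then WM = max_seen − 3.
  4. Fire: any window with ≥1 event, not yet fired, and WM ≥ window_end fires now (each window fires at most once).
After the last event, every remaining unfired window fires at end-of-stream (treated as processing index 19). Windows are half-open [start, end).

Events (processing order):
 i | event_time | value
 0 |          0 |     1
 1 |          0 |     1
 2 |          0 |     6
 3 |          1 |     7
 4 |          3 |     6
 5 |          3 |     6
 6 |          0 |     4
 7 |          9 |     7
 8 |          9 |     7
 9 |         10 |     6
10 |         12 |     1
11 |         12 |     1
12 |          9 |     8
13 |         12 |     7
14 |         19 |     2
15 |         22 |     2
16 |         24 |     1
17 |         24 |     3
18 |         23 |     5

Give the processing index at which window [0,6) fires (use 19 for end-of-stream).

i=0 t=0 v=1: → [0,6); WM=-3
i=1 t=0 v=1: → [0,6); WM=-3
i=2 t=0 v=6: → [0,6); WM=-3
i=3 t=1 v=7: → [0,6); WM=-2
i=4 t=3 v=6: → [0,6); WM=0
i=5 t=3 v=6: → [0,6); WM=0
i=6 t=0 v=4: → [0,6); WM=0
i=7 t=9 v=7: → [6,12); WM=6; [0,6) fires=4
i=8 t=9 v=7: → [6,12); WM=6
i=9 t=10 v=6: → [6,12); WM=7
i=10 t=12 v=1: → [12,18); WM=9
i=11 t=12 v=1: → [12,18); WM=9
i=12 t=9 v=8: → [6,12); WM=9
i=13 t=12 v=7: → [12,18); WM=9
i=14 t=19 v=2: → [18,24); WM=16; [6,12) fires=3
i=15 t=22 v=2: → [18,24); WM=19; [12,18) fires=2
i=16 t=24 v=1: → [24,30); WM=21
i=17 t=24 v=3: → [24,30); WM=21
i=18 t=23 v=5: → [18,24); WM=21

7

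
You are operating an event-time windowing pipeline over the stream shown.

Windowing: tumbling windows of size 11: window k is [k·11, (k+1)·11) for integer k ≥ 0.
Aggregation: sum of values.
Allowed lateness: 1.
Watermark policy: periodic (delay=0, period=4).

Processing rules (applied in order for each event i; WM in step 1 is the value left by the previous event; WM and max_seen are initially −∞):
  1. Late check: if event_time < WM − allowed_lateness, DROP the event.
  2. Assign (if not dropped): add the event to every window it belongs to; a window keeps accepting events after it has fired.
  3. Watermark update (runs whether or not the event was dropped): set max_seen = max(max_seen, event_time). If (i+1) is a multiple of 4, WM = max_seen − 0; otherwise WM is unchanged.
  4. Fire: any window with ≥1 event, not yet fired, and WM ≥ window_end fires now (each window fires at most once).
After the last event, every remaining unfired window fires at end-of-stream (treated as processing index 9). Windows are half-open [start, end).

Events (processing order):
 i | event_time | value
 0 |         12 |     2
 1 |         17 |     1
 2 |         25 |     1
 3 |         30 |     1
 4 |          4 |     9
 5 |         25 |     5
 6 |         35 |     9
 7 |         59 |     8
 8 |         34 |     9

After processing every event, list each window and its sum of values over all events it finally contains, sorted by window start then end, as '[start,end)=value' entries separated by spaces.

i=0 t=12 v=2: → [11,22); WM=−∞
i=1 t=17 v=1: → [11,22); WM=−∞
i=2 t=25 v=1: → [22,33); WM=−∞
i=3 t=30 v=1: → [22,33); WM=30; [11,22) fires=3
i=4 t=4 v=9: DROP (t<30-1); WM=30
i=5 t=25 v=5: DROP (t<30-1); WM=30
i=6 t=35 v=9: → [33,44); WM=30
i=7 t=59 v=8: → [55,66); WM=59; [22,33) fires=2 [33,44) fires=9
i=8 t=34 v=9: DROP (t<59-1); WM=59

[11,22)=3 [22,33)=2 [33,44)=9 [55,66)=8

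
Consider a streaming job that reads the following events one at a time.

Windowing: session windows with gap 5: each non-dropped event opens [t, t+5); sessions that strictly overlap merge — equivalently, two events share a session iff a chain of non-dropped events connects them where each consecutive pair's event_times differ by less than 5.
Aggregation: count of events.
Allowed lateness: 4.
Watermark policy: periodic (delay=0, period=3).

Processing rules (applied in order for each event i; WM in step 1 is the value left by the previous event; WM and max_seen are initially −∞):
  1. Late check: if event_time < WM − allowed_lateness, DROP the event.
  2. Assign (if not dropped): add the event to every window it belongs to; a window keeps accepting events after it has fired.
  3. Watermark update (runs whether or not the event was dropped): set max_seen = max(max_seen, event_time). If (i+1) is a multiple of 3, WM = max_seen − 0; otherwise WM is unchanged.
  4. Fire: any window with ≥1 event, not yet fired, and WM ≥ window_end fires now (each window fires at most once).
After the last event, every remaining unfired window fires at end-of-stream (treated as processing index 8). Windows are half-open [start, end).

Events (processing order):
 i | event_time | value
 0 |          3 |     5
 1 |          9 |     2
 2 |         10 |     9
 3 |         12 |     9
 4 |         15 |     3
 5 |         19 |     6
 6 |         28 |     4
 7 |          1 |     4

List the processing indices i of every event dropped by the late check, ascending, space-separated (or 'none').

i=0 t=3 v=5: → [3,8); WM=−∞
i=1 t=9 v=2: → [9,14); WM=−∞
i=2 t=10 v=9: → [9,15); WM=10
i=3 t=12 v=9: → [9,17); WM=10
i=4 t=15 v=3: → [9,20); WM=10
i=5 t=19 v=6: → [9,24); WM=19
i=6 t=28 v=4: → [28,33); WM=19
i=7 t=1 v=4: DROP (t<19-4); WM=19

7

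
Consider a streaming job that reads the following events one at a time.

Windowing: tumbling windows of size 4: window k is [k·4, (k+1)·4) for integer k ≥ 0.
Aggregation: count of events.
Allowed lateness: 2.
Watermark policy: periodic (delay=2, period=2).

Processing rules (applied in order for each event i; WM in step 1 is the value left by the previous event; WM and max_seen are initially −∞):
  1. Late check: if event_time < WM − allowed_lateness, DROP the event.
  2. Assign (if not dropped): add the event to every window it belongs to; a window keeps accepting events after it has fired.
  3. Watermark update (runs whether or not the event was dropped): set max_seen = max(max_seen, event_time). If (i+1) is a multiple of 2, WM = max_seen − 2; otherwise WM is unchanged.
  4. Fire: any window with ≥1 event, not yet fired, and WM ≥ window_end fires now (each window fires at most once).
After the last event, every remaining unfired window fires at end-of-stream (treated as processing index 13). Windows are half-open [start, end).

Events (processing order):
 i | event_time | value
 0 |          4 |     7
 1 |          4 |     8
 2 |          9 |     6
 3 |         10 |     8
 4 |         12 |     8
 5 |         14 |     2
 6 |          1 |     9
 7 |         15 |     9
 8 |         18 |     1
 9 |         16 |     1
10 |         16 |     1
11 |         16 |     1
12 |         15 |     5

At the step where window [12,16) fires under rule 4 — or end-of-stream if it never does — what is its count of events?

3

i=0 t=4 v=7: → [4,8); WM=−∞
i=1 t=4 v=8: → [4,8); WM=2
i=2 t=9 v=6: → [8,12); WM=2
i=3 t=10 v=8: → [8,12); WM=8; [4,8) fires=2
i=4 t=12 v=8: → [12,16); WM=8
i=5 t=14 v=2: → [12,16); WM=12; [8,12) fires=2
i=6 t=1 v=9: DROP (t<12-2); WM=12
i=7 t=15 v=9: → [12,16); WM=13
i=8 t=18 v=1: → [16,20); WM=13
i=9 t=16 v=1: → [16,20); WM=16; [12,16) fires=3
i=10 t=16 v=1: → [16,20); WM=16
i=11 t=16 v=1: → [16,20); WM=16
i=12 t=15 v=5: → [12,16); WM=16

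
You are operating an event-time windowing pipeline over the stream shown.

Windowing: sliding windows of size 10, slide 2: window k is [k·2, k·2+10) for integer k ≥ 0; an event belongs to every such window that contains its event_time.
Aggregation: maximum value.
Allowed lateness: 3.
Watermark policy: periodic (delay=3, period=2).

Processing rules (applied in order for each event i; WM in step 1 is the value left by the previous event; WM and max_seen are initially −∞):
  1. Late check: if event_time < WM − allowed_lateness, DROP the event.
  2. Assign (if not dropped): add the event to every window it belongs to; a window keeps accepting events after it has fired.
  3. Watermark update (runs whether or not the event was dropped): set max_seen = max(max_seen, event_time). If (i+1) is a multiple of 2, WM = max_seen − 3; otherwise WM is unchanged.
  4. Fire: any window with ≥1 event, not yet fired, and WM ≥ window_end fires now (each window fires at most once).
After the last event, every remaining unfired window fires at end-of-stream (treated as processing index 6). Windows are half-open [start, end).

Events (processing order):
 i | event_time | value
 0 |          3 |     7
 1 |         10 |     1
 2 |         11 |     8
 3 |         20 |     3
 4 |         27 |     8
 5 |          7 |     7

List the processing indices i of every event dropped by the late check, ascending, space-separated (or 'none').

5

i=0 t=3 v=7: → [2,12),[0,10); WM=−∞
i=1 t=10 v=1: → [10,20),[8,18),[6,16),[4,14),[2,12); WM=7
i=2 t=11 v=8: → [10,20),[8,18),[6,16),[4,14),[2,12); WM=7
i=3 t=20 v=3: → [20,30),[18,28),[16,26),[14,24),[12,22); WM=17; [0,10) fires=7 [2,12) fires=8 [4,14) fires=8 [6,16) fires=8
i=4 t=27 v=8: → [26,36),[24,34),[22,32),[20,30),[18,28); WM=17
i=5 t=7 v=7: DROP (t<17-3); WM=24; [8,18) fires=8 [10,20) fires=8 [12,22) fires=3 [14,24) fires=3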